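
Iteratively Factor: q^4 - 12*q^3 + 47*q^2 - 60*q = (q - 3)*(q^3 - 9*q^2 + 20*q) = q*(q - 3)*(q^2 - 9*q + 20) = q*(q - 4)*(q - 3)*(q - 5)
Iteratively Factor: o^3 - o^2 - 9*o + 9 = (o - 3)*(o^2 + 2*o - 3) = (o - 3)*(o + 3)*(o - 1)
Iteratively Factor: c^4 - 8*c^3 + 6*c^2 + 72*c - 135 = (c - 3)*(c^3 - 5*c^2 - 9*c + 45) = (c - 5)*(c - 3)*(c^2 - 9) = (c - 5)*(c - 3)^2*(c + 3)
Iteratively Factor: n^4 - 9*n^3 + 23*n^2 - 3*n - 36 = (n - 4)*(n^3 - 5*n^2 + 3*n + 9) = (n - 4)*(n + 1)*(n^2 - 6*n + 9) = (n - 4)*(n - 3)*(n + 1)*(n - 3)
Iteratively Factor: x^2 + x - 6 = (x - 2)*(x + 3)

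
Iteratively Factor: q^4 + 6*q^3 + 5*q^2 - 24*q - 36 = (q - 2)*(q^3 + 8*q^2 + 21*q + 18) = (q - 2)*(q + 3)*(q^2 + 5*q + 6) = (q - 2)*(q + 3)^2*(q + 2)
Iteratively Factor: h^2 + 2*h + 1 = (h + 1)*(h + 1)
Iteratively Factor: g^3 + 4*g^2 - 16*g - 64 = (g - 4)*(g^2 + 8*g + 16) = (g - 4)*(g + 4)*(g + 4)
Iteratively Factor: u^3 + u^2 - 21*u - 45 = (u + 3)*(u^2 - 2*u - 15) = (u + 3)^2*(u - 5)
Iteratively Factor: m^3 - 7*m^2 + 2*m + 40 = (m - 5)*(m^2 - 2*m - 8) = (m - 5)*(m - 4)*(m + 2)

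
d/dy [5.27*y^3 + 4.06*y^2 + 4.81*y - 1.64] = 15.81*y^2 + 8.12*y + 4.81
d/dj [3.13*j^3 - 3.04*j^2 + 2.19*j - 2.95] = 9.39*j^2 - 6.08*j + 2.19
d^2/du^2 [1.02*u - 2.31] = 0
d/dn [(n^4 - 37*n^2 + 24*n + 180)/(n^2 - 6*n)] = 2*(n^5 - 9*n^4 + 99*n^2 - 180*n + 540)/(n^2*(n^2 - 12*n + 36))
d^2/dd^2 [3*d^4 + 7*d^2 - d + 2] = 36*d^2 + 14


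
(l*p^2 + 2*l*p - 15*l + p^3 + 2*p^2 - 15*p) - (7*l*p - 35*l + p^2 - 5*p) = l*p^2 - 5*l*p + 20*l + p^3 + p^2 - 10*p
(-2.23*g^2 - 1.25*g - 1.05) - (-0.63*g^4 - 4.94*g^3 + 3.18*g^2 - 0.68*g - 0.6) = 0.63*g^4 + 4.94*g^3 - 5.41*g^2 - 0.57*g - 0.45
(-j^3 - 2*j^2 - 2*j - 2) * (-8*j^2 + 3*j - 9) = 8*j^5 + 13*j^4 + 19*j^3 + 28*j^2 + 12*j + 18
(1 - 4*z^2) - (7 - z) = -4*z^2 + z - 6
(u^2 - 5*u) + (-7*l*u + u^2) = -7*l*u + 2*u^2 - 5*u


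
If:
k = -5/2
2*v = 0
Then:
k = -5/2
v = 0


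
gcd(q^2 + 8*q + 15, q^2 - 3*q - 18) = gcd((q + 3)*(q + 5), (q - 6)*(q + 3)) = q + 3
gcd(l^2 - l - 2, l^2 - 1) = l + 1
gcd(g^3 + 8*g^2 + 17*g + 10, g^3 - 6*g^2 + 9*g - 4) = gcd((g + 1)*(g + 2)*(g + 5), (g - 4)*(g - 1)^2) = 1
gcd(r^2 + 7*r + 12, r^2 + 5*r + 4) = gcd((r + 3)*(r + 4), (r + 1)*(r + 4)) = r + 4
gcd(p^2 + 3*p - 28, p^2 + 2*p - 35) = p + 7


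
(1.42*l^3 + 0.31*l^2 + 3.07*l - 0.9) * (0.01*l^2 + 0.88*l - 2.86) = 0.0142*l^5 + 1.2527*l^4 - 3.7577*l^3 + 1.806*l^2 - 9.5722*l + 2.574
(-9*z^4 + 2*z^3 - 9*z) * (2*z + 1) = -18*z^5 - 5*z^4 + 2*z^3 - 18*z^2 - 9*z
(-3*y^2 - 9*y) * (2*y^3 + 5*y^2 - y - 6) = -6*y^5 - 33*y^4 - 42*y^3 + 27*y^2 + 54*y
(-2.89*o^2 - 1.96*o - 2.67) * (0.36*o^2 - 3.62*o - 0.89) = -1.0404*o^4 + 9.7562*o^3 + 8.7061*o^2 + 11.4098*o + 2.3763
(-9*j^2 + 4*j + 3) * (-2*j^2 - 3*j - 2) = 18*j^4 + 19*j^3 - 17*j - 6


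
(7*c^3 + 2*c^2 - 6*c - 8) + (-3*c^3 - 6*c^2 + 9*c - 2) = 4*c^3 - 4*c^2 + 3*c - 10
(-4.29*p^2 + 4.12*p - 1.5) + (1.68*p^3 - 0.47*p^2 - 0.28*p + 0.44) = 1.68*p^3 - 4.76*p^2 + 3.84*p - 1.06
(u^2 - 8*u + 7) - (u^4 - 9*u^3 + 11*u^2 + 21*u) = -u^4 + 9*u^3 - 10*u^2 - 29*u + 7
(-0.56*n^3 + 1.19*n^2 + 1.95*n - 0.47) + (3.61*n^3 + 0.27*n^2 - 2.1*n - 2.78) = 3.05*n^3 + 1.46*n^2 - 0.15*n - 3.25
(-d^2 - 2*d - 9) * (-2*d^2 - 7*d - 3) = 2*d^4 + 11*d^3 + 35*d^2 + 69*d + 27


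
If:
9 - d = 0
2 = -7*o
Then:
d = 9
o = -2/7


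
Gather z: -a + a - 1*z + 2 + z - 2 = 0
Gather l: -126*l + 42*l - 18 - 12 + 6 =-84*l - 24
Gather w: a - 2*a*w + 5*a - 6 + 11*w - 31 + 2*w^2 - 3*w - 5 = 6*a + 2*w^2 + w*(8 - 2*a) - 42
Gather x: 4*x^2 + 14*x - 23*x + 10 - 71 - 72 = 4*x^2 - 9*x - 133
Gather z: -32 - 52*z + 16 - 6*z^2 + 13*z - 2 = -6*z^2 - 39*z - 18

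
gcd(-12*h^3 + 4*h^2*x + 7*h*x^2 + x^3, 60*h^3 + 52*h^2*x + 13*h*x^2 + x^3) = 12*h^2 + 8*h*x + x^2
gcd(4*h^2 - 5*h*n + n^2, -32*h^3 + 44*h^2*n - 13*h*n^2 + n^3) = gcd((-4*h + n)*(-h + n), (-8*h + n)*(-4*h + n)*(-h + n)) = 4*h^2 - 5*h*n + n^2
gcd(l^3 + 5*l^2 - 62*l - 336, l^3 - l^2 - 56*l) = l^2 - l - 56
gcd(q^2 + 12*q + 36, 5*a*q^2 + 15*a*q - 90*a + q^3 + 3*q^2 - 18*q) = q + 6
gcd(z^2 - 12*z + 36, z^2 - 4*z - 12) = z - 6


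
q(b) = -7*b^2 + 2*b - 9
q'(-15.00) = 212.00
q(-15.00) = -1614.00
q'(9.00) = -124.00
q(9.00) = -558.00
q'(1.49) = -18.86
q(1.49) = -21.56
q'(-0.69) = 11.66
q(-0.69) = -13.71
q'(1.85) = -23.90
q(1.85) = -29.26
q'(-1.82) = 27.48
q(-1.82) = -35.83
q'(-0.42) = 7.88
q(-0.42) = -11.07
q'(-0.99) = 15.86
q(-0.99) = -17.84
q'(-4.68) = 67.52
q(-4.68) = -171.68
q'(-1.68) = 25.52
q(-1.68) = -32.12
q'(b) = 2 - 14*b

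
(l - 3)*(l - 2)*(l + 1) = l^3 - 4*l^2 + l + 6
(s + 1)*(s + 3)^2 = s^3 + 7*s^2 + 15*s + 9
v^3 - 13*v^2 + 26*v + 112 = (v - 8)*(v - 7)*(v + 2)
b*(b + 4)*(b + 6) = b^3 + 10*b^2 + 24*b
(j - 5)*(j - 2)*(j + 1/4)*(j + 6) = j^4 - 3*j^3/4 - 129*j^2/4 + 52*j + 15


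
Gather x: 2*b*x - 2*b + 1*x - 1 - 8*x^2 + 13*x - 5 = -2*b - 8*x^2 + x*(2*b + 14) - 6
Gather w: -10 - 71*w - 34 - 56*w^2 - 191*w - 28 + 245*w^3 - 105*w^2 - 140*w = 245*w^3 - 161*w^2 - 402*w - 72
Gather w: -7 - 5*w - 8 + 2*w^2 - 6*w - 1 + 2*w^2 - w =4*w^2 - 12*w - 16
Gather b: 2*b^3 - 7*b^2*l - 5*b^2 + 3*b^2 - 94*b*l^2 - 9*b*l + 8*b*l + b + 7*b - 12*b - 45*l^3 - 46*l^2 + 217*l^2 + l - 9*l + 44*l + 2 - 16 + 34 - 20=2*b^3 + b^2*(-7*l - 2) + b*(-94*l^2 - l - 4) - 45*l^3 + 171*l^2 + 36*l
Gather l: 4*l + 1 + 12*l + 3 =16*l + 4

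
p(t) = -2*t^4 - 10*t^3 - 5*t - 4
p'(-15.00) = 20245.00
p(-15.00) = -67429.00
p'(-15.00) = 20245.00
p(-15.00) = -67429.00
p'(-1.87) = -57.59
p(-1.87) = 46.29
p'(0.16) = -5.80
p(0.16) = -4.84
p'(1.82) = -152.60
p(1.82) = -95.33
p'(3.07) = -519.22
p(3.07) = -486.35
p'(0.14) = -5.61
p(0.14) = -4.73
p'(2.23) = -242.90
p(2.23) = -175.51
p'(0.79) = -27.67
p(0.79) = -13.66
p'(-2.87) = -62.99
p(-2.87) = 111.06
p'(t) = -8*t^3 - 30*t^2 - 5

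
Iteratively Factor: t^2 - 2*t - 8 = (t + 2)*(t - 4)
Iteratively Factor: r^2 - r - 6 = (r + 2)*(r - 3)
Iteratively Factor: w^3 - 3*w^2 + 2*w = (w - 2)*(w^2 - w) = (w - 2)*(w - 1)*(w)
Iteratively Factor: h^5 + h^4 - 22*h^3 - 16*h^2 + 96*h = (h - 4)*(h^4 + 5*h^3 - 2*h^2 - 24*h) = (h - 4)*(h + 4)*(h^3 + h^2 - 6*h) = (h - 4)*(h + 3)*(h + 4)*(h^2 - 2*h) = h*(h - 4)*(h + 3)*(h + 4)*(h - 2)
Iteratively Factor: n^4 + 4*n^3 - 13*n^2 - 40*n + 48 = (n + 4)*(n^3 - 13*n + 12) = (n - 1)*(n + 4)*(n^2 + n - 12) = (n - 1)*(n + 4)^2*(n - 3)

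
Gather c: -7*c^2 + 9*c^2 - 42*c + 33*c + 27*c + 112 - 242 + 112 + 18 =2*c^2 + 18*c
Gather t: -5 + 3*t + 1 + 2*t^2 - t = 2*t^2 + 2*t - 4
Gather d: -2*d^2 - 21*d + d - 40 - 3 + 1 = -2*d^2 - 20*d - 42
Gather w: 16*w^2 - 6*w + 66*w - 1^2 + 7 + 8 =16*w^2 + 60*w + 14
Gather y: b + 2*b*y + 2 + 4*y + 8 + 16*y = b + y*(2*b + 20) + 10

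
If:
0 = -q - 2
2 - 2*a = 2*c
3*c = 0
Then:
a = 1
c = 0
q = -2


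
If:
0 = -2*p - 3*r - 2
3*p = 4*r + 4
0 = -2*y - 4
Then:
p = 4/17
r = -14/17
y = -2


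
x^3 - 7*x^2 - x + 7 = (x - 7)*(x - 1)*(x + 1)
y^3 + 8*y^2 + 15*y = y*(y + 3)*(y + 5)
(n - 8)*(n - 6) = n^2 - 14*n + 48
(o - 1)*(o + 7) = o^2 + 6*o - 7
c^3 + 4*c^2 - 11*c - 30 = (c - 3)*(c + 2)*(c + 5)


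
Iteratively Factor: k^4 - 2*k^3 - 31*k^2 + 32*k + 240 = (k + 4)*(k^3 - 6*k^2 - 7*k + 60) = (k - 4)*(k + 4)*(k^2 - 2*k - 15) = (k - 4)*(k + 3)*(k + 4)*(k - 5)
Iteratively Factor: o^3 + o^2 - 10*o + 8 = (o - 1)*(o^2 + 2*o - 8) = (o - 1)*(o + 4)*(o - 2)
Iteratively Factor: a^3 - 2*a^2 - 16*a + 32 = (a - 2)*(a^2 - 16) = (a - 2)*(a + 4)*(a - 4)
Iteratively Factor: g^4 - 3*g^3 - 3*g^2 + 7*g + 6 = (g - 3)*(g^3 - 3*g - 2) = (g - 3)*(g + 1)*(g^2 - g - 2) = (g - 3)*(g + 1)^2*(g - 2)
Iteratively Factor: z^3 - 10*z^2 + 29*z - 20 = (z - 1)*(z^2 - 9*z + 20) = (z - 4)*(z - 1)*(z - 5)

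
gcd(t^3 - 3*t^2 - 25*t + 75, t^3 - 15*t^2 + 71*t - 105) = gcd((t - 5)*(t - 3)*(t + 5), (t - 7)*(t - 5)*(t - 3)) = t^2 - 8*t + 15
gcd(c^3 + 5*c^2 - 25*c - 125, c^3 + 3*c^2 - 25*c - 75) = c^2 - 25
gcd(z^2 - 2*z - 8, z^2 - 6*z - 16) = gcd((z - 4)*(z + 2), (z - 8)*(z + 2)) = z + 2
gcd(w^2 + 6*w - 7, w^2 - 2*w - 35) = 1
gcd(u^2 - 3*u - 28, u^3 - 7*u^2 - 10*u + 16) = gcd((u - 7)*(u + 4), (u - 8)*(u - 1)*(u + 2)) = 1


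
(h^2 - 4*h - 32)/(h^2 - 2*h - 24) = (h - 8)/(h - 6)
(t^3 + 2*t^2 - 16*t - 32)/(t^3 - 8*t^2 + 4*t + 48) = (t + 4)/(t - 6)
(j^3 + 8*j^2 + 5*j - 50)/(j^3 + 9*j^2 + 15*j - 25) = (j - 2)/(j - 1)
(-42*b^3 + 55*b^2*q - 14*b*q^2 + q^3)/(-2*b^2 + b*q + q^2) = (42*b^2 - 13*b*q + q^2)/(2*b + q)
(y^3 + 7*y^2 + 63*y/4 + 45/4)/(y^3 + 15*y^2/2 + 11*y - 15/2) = (4*y^2 + 16*y + 15)/(2*(2*y^2 + 9*y - 5))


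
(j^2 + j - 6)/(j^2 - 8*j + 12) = (j + 3)/(j - 6)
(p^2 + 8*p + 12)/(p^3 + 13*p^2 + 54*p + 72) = (p + 2)/(p^2 + 7*p + 12)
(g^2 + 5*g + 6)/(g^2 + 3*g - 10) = (g^2 + 5*g + 6)/(g^2 + 3*g - 10)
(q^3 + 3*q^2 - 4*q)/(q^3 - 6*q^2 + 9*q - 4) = q*(q + 4)/(q^2 - 5*q + 4)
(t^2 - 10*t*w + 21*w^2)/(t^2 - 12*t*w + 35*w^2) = (t - 3*w)/(t - 5*w)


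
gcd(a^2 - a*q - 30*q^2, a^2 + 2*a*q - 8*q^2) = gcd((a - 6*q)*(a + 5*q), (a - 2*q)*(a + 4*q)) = 1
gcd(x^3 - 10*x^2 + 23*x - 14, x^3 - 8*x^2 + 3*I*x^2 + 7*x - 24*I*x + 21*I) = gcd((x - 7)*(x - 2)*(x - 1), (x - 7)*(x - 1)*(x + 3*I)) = x^2 - 8*x + 7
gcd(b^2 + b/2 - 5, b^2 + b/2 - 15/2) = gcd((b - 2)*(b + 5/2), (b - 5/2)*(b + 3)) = 1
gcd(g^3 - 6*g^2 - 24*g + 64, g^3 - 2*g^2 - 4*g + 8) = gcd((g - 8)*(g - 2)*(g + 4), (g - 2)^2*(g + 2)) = g - 2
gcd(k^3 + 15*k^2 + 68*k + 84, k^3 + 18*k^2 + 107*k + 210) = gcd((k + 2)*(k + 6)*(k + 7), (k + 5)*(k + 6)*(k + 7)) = k^2 + 13*k + 42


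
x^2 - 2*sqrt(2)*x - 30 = (x - 5*sqrt(2))*(x + 3*sqrt(2))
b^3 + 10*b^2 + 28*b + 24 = (b + 2)^2*(b + 6)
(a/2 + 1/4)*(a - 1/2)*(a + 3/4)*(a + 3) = a^4/2 + 15*a^3/8 + a^2 - 15*a/32 - 9/32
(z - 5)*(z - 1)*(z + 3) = z^3 - 3*z^2 - 13*z + 15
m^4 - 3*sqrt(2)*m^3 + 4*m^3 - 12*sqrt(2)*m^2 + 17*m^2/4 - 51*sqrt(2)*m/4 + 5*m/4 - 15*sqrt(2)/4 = (m + 1/2)*(m + 1)*(m + 5/2)*(m - 3*sqrt(2))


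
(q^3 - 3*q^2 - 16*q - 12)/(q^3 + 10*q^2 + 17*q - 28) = (q^3 - 3*q^2 - 16*q - 12)/(q^3 + 10*q^2 + 17*q - 28)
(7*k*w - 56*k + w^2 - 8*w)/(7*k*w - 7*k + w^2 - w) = (w - 8)/(w - 1)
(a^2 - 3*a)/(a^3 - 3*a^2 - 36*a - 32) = a*(3 - a)/(-a^3 + 3*a^2 + 36*a + 32)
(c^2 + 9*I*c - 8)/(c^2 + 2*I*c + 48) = (c + I)/(c - 6*I)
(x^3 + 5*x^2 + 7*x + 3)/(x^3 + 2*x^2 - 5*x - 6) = (x + 1)/(x - 2)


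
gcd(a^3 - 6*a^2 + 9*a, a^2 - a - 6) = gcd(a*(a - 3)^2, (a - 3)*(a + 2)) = a - 3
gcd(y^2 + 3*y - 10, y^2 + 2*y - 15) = y + 5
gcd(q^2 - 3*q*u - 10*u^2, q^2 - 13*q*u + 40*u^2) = q - 5*u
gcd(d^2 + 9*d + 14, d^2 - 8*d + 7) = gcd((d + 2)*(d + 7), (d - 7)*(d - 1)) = 1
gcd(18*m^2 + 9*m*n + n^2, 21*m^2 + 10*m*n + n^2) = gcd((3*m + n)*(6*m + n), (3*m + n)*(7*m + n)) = 3*m + n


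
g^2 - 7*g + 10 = (g - 5)*(g - 2)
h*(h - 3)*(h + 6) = h^3 + 3*h^2 - 18*h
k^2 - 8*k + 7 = (k - 7)*(k - 1)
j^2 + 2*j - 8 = (j - 2)*(j + 4)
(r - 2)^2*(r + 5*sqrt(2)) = r^3 - 4*r^2 + 5*sqrt(2)*r^2 - 20*sqrt(2)*r + 4*r + 20*sqrt(2)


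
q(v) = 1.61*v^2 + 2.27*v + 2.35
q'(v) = 3.22*v + 2.27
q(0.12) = 2.65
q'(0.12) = 2.66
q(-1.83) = 3.59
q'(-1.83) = -3.62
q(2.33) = 16.38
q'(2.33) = 9.77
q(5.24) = 58.45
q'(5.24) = 19.14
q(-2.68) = 7.83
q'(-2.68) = -6.36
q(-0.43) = 1.67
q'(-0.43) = 0.89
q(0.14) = 2.70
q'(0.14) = 2.72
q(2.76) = 20.88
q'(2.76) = 11.16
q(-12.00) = 206.95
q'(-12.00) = -36.37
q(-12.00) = 206.95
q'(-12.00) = -36.37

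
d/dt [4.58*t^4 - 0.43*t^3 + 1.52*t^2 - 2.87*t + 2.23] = 18.32*t^3 - 1.29*t^2 + 3.04*t - 2.87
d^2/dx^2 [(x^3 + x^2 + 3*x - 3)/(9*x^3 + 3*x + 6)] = 2*(9*x^6 + 72*x^5 - 207*x^4 - 50*x^3 - 129*x^2 + 66*x - 5)/(3*(27*x^9 + 27*x^7 + 54*x^6 + 9*x^5 + 36*x^4 + 37*x^3 + 6*x^2 + 12*x + 8))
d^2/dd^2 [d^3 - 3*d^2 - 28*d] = 6*d - 6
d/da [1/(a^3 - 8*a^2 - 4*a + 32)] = (-3*a^2 + 16*a + 4)/(a^3 - 8*a^2 - 4*a + 32)^2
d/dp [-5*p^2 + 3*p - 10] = 3 - 10*p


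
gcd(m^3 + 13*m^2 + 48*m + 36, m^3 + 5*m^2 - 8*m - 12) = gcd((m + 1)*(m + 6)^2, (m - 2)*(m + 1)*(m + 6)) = m^2 + 7*m + 6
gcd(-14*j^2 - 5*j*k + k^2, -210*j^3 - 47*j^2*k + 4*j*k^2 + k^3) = 7*j - k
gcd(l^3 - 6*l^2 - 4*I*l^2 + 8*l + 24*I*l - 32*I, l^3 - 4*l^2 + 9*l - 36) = l - 4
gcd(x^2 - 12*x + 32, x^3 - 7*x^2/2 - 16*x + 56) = x - 4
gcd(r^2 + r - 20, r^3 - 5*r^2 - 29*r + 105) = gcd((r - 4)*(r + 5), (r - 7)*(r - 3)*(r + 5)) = r + 5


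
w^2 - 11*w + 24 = (w - 8)*(w - 3)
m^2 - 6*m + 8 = (m - 4)*(m - 2)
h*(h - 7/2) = h^2 - 7*h/2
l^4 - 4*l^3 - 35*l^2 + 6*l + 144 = (l - 8)*(l - 2)*(l + 3)^2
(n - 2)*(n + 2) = n^2 - 4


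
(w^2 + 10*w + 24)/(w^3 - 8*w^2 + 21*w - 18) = (w^2 + 10*w + 24)/(w^3 - 8*w^2 + 21*w - 18)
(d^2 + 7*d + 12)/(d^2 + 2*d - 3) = (d + 4)/(d - 1)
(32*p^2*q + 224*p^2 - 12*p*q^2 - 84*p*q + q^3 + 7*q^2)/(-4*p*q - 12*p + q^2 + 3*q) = (-8*p*q - 56*p + q^2 + 7*q)/(q + 3)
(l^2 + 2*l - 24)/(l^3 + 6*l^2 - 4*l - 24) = (l - 4)/(l^2 - 4)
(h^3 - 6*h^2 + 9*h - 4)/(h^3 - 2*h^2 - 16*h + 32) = (h^2 - 2*h + 1)/(h^2 + 2*h - 8)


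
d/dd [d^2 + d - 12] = 2*d + 1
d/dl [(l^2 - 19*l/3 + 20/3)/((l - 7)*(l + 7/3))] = (15*l^2 - 414*l + 1211)/(9*l^4 - 84*l^3 - 98*l^2 + 1372*l + 2401)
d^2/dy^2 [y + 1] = 0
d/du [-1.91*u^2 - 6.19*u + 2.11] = -3.82*u - 6.19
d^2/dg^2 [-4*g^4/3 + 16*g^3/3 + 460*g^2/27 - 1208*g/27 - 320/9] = -16*g^2 + 32*g + 920/27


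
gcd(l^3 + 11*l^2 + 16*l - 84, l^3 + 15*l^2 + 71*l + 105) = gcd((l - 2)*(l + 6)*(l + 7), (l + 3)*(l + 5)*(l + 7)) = l + 7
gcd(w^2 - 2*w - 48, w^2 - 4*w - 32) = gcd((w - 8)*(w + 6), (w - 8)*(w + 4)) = w - 8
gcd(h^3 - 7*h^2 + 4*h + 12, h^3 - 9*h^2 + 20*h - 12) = h^2 - 8*h + 12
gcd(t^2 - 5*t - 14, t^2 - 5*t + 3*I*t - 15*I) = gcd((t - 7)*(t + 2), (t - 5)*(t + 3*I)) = 1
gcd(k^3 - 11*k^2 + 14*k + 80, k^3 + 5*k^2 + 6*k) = k + 2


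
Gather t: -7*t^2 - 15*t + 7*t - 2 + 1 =-7*t^2 - 8*t - 1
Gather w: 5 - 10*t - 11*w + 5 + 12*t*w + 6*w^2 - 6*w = -10*t + 6*w^2 + w*(12*t - 17) + 10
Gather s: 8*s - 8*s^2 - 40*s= -8*s^2 - 32*s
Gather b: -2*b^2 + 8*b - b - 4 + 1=-2*b^2 + 7*b - 3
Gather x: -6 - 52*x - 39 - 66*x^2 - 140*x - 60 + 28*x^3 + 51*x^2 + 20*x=28*x^3 - 15*x^2 - 172*x - 105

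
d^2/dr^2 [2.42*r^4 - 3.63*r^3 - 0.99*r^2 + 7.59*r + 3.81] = 29.04*r^2 - 21.78*r - 1.98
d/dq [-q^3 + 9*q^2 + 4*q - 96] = -3*q^2 + 18*q + 4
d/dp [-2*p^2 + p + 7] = 1 - 4*p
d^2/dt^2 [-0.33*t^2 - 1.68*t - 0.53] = -0.660000000000000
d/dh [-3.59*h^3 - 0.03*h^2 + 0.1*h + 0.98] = -10.77*h^2 - 0.06*h + 0.1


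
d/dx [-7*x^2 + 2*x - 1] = 2 - 14*x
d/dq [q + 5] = 1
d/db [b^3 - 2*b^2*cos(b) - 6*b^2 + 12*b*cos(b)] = 2*b^2*sin(b) + 3*b^2 - 12*b*sin(b) - 4*b*cos(b) - 12*b + 12*cos(b)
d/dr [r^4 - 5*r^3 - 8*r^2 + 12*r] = 4*r^3 - 15*r^2 - 16*r + 12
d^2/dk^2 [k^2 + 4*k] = 2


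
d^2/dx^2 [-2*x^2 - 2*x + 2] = -4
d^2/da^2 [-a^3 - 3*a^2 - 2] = -6*a - 6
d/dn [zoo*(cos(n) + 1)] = zoo*sin(n)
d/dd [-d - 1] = -1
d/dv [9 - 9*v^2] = -18*v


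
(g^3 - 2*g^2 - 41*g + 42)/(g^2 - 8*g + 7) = g + 6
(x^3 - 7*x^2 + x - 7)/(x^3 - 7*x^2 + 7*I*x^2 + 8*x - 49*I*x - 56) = (x + I)/(x + 8*I)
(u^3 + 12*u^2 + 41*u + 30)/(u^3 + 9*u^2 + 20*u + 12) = (u + 5)/(u + 2)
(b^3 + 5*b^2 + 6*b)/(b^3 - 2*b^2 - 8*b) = (b + 3)/(b - 4)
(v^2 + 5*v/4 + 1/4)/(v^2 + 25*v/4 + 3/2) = (v + 1)/(v + 6)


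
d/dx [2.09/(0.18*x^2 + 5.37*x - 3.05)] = (-0.7524*x - 11.2233)/(0.18*x^2 + 5.37*x - 3.05)^2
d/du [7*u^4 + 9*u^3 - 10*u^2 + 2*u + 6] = 28*u^3 + 27*u^2 - 20*u + 2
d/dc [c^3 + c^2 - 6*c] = 3*c^2 + 2*c - 6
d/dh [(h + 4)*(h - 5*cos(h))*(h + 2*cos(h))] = -(h + 4)*(h - 5*cos(h))*(2*sin(h) - 1) + (h + 4)*(h + 2*cos(h))*(5*sin(h) + 1) + (h - 5*cos(h))*(h + 2*cos(h))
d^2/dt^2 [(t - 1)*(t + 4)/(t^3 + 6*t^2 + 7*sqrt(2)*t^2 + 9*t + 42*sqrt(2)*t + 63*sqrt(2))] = 2*(t^4 + 3*t^3 - 63*sqrt(2)*t^2 - 24*t^2 - 476*sqrt(2)*t - 342*t - 2094 - 357*sqrt(2))/(t^7 + 12*t^6 + 21*sqrt(2)*t^6 + 348*t^5 + 252*sqrt(2)*t^5 + 1820*sqrt(2)*t^4 + 3636*t^4 + 10500*sqrt(2)*t^3 + 15957*t^3 + 31752*t^2 + 38745*sqrt(2)*t^2 + 23814*t + 74088*sqrt(2)*t + 55566*sqrt(2))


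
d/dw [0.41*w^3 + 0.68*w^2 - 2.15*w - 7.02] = 1.23*w^2 + 1.36*w - 2.15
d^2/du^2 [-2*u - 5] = 0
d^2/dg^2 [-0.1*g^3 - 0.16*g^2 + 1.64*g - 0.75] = -0.6*g - 0.32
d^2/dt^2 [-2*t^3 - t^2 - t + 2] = -12*t - 2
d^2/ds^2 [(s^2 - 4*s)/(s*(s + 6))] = -20/(s^3 + 18*s^2 + 108*s + 216)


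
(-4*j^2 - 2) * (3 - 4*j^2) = 16*j^4 - 4*j^2 - 6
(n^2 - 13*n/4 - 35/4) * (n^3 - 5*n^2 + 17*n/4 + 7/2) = n^5 - 33*n^4/4 + 47*n^3/4 + 535*n^2/16 - 777*n/16 - 245/8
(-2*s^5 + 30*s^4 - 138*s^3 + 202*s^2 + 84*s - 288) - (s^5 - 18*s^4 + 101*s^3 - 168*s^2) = -3*s^5 + 48*s^4 - 239*s^3 + 370*s^2 + 84*s - 288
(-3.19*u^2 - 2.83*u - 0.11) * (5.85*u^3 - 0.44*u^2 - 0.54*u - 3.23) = -18.6615*u^5 - 15.1519*u^4 + 2.3243*u^3 + 11.8803*u^2 + 9.2003*u + 0.3553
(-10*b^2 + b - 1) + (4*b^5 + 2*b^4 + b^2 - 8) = 4*b^5 + 2*b^4 - 9*b^2 + b - 9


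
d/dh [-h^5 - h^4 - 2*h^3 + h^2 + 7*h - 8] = -5*h^4 - 4*h^3 - 6*h^2 + 2*h + 7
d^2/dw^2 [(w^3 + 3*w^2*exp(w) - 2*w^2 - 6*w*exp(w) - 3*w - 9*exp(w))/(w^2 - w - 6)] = (3*w^3*exp(w) + 15*w^2*exp(w) + 30*w*exp(w) + 18*exp(w) + 4)/(w^3 + 6*w^2 + 12*w + 8)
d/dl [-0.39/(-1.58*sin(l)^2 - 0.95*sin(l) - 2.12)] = -(1.2324*sin(l) + 0.3705)*cos(l)/(1.58*sin(l)^2 + 0.95*sin(l) + 2.12)^2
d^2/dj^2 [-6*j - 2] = 0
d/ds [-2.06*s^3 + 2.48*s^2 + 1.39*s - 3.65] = -6.18*s^2 + 4.96*s + 1.39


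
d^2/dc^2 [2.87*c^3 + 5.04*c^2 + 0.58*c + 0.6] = 17.22*c + 10.08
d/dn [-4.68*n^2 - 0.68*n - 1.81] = -9.36*n - 0.68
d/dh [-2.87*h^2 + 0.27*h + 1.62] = 0.27 - 5.74*h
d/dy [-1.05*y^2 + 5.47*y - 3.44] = 5.47 - 2.1*y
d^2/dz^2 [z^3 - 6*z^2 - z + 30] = 6*z - 12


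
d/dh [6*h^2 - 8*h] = 12*h - 8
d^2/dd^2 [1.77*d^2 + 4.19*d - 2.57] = 3.54000000000000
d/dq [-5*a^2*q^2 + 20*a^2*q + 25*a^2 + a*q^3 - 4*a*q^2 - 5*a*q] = a*(-10*a*q + 20*a + 3*q^2 - 8*q - 5)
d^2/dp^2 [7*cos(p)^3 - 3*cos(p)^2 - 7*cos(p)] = 7*cos(p)/4 + 6*cos(2*p) - 63*cos(3*p)/4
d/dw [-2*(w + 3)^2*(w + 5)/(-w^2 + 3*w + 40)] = 2*(w^2 - 16*w - 57)/(w^2 - 16*w + 64)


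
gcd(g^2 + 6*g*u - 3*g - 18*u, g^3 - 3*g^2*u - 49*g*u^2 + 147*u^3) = 1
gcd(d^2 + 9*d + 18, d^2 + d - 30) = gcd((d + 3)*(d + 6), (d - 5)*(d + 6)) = d + 6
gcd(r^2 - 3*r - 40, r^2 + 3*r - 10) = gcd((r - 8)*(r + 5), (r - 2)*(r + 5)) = r + 5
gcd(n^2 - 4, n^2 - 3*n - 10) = n + 2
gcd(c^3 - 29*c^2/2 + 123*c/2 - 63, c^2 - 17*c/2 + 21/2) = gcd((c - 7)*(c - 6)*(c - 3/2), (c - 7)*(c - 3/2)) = c^2 - 17*c/2 + 21/2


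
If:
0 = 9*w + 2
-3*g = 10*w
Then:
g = 20/27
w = -2/9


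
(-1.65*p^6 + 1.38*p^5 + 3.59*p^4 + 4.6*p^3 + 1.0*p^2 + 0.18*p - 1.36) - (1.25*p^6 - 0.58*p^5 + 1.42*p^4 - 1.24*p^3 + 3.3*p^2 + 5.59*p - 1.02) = -2.9*p^6 + 1.96*p^5 + 2.17*p^4 + 5.84*p^3 - 2.3*p^2 - 5.41*p - 0.34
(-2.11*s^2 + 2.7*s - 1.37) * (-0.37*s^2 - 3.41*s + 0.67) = 0.7807*s^4 + 6.1961*s^3 - 10.1138*s^2 + 6.4807*s - 0.9179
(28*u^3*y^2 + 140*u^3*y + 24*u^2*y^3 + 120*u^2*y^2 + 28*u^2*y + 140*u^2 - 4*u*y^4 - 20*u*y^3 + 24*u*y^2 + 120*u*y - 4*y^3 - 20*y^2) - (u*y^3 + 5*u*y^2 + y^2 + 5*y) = 28*u^3*y^2 + 140*u^3*y + 24*u^2*y^3 + 120*u^2*y^2 + 28*u^2*y + 140*u^2 - 4*u*y^4 - 21*u*y^3 + 19*u*y^2 + 120*u*y - 4*y^3 - 21*y^2 - 5*y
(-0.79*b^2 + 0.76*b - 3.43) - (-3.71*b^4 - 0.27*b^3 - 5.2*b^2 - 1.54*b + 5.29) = 3.71*b^4 + 0.27*b^3 + 4.41*b^2 + 2.3*b - 8.72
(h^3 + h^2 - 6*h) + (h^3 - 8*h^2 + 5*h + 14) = 2*h^3 - 7*h^2 - h + 14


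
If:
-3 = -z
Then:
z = 3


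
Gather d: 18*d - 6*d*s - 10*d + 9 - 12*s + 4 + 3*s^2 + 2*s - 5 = d*(8 - 6*s) + 3*s^2 - 10*s + 8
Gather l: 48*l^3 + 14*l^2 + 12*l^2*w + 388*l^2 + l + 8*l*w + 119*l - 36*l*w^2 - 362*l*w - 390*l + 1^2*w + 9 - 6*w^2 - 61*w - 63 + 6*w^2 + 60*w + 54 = 48*l^3 + l^2*(12*w + 402) + l*(-36*w^2 - 354*w - 270)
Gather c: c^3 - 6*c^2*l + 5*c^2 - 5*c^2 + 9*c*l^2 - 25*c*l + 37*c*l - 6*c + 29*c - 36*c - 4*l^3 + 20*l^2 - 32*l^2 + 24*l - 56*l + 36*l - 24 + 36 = c^3 - 6*c^2*l + c*(9*l^2 + 12*l - 13) - 4*l^3 - 12*l^2 + 4*l + 12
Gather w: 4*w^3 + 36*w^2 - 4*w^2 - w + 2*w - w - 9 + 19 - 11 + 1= 4*w^3 + 32*w^2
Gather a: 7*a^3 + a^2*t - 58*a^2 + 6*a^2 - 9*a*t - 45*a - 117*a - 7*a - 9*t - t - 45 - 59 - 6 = 7*a^3 + a^2*(t - 52) + a*(-9*t - 169) - 10*t - 110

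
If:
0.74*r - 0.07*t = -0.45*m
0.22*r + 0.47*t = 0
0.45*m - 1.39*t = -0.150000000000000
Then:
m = -2.11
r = 1.23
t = -0.57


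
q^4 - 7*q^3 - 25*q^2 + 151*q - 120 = (q - 8)*(q - 3)*(q - 1)*(q + 5)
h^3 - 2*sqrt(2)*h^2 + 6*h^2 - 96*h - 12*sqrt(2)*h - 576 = (h + 6)*(h - 8*sqrt(2))*(h + 6*sqrt(2))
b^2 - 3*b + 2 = (b - 2)*(b - 1)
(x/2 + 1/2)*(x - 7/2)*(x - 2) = x^3/2 - 9*x^2/4 + 3*x/4 + 7/2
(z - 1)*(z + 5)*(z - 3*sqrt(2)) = z^3 - 3*sqrt(2)*z^2 + 4*z^2 - 12*sqrt(2)*z - 5*z + 15*sqrt(2)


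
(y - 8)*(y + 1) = y^2 - 7*y - 8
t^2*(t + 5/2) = t^3 + 5*t^2/2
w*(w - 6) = w^2 - 6*w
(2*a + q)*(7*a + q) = 14*a^2 + 9*a*q + q^2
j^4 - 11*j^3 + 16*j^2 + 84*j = j*(j - 7)*(j - 6)*(j + 2)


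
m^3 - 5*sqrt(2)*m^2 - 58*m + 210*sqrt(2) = (m - 7*sqrt(2))*(m - 3*sqrt(2))*(m + 5*sqrt(2))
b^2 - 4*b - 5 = (b - 5)*(b + 1)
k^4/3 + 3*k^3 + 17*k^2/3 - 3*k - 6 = (k/3 + 1)*(k - 1)*(k + 1)*(k + 6)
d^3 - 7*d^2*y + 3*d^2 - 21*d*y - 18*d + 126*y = (d - 3)*(d + 6)*(d - 7*y)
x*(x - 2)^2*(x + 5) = x^4 + x^3 - 16*x^2 + 20*x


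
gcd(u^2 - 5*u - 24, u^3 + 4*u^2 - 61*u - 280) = u - 8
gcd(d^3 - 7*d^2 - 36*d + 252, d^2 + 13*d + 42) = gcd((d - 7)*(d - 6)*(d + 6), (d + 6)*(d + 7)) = d + 6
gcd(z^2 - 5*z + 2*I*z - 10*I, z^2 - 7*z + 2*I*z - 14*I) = z + 2*I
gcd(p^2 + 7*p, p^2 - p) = p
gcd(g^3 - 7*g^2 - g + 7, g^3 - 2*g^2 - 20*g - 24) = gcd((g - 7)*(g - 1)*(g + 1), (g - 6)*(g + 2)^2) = 1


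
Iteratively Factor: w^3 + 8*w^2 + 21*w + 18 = (w + 3)*(w^2 + 5*w + 6) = (w + 3)^2*(w + 2)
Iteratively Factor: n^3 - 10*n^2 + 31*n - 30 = (n - 3)*(n^2 - 7*n + 10) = (n - 3)*(n - 2)*(n - 5)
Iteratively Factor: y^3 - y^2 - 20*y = (y + 4)*(y^2 - 5*y) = y*(y + 4)*(y - 5)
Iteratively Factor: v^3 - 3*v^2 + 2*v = (v)*(v^2 - 3*v + 2) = v*(v - 1)*(v - 2)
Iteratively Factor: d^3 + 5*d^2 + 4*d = (d + 1)*(d^2 + 4*d) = (d + 1)*(d + 4)*(d)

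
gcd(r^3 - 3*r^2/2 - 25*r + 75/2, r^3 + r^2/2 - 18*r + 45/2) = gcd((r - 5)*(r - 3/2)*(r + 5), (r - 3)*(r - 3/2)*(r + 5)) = r^2 + 7*r/2 - 15/2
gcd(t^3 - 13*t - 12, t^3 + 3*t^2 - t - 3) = t^2 + 4*t + 3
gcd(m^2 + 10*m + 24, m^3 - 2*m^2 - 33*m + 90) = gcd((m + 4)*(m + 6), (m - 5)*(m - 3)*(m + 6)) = m + 6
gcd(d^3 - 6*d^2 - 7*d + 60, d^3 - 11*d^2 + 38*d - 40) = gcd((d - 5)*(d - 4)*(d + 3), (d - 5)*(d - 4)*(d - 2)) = d^2 - 9*d + 20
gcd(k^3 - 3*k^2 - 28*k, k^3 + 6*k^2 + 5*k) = k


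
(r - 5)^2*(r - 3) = r^3 - 13*r^2 + 55*r - 75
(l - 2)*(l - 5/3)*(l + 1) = l^3 - 8*l^2/3 - l/3 + 10/3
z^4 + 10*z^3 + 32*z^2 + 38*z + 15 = (z + 1)^2*(z + 3)*(z + 5)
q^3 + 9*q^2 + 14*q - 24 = (q - 1)*(q + 4)*(q + 6)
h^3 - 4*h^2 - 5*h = h*(h - 5)*(h + 1)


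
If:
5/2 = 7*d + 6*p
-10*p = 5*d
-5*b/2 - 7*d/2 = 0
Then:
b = -7/8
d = 5/8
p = -5/16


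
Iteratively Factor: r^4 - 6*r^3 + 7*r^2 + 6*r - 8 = (r - 2)*(r^3 - 4*r^2 - r + 4) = (r - 4)*(r - 2)*(r^2 - 1) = (r - 4)*(r - 2)*(r + 1)*(r - 1)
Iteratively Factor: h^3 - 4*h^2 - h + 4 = (h - 4)*(h^2 - 1) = (h - 4)*(h + 1)*(h - 1)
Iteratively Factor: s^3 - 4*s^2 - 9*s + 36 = (s + 3)*(s^2 - 7*s + 12) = (s - 4)*(s + 3)*(s - 3)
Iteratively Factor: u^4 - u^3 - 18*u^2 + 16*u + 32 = (u + 4)*(u^3 - 5*u^2 + 2*u + 8) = (u - 4)*(u + 4)*(u^2 - u - 2) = (u - 4)*(u - 2)*(u + 4)*(u + 1)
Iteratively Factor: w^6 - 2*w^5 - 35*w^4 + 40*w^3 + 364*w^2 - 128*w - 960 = (w + 4)*(w^5 - 6*w^4 - 11*w^3 + 84*w^2 + 28*w - 240) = (w - 5)*(w + 4)*(w^4 - w^3 - 16*w^2 + 4*w + 48) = (w - 5)*(w - 4)*(w + 4)*(w^3 + 3*w^2 - 4*w - 12) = (w - 5)*(w - 4)*(w + 2)*(w + 4)*(w^2 + w - 6) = (w - 5)*(w - 4)*(w + 2)*(w + 3)*(w + 4)*(w - 2)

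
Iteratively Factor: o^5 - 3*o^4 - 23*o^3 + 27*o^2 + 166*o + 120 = (o - 5)*(o^4 + 2*o^3 - 13*o^2 - 38*o - 24) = (o - 5)*(o - 4)*(o^3 + 6*o^2 + 11*o + 6) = (o - 5)*(o - 4)*(o + 2)*(o^2 + 4*o + 3) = (o - 5)*(o - 4)*(o + 1)*(o + 2)*(o + 3)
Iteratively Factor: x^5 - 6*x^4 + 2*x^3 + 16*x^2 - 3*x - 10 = (x + 1)*(x^4 - 7*x^3 + 9*x^2 + 7*x - 10) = (x - 1)*(x + 1)*(x^3 - 6*x^2 + 3*x + 10) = (x - 1)*(x + 1)^2*(x^2 - 7*x + 10) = (x - 2)*(x - 1)*(x + 1)^2*(x - 5)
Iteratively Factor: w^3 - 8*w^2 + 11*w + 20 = (w + 1)*(w^2 - 9*w + 20) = (w - 5)*(w + 1)*(w - 4)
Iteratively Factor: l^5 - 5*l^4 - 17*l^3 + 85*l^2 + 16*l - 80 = (l + 4)*(l^4 - 9*l^3 + 19*l^2 + 9*l - 20) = (l - 4)*(l + 4)*(l^3 - 5*l^2 - l + 5) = (l - 4)*(l - 1)*(l + 4)*(l^2 - 4*l - 5) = (l - 4)*(l - 1)*(l + 1)*(l + 4)*(l - 5)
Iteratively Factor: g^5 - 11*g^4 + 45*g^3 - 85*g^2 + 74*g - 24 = (g - 3)*(g^4 - 8*g^3 + 21*g^2 - 22*g + 8) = (g - 4)*(g - 3)*(g^3 - 4*g^2 + 5*g - 2) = (g - 4)*(g - 3)*(g - 1)*(g^2 - 3*g + 2) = (g - 4)*(g - 3)*(g - 1)^2*(g - 2)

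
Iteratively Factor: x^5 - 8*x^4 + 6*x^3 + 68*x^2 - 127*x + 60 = (x - 4)*(x^4 - 4*x^3 - 10*x^2 + 28*x - 15) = (x - 4)*(x + 3)*(x^3 - 7*x^2 + 11*x - 5) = (x - 4)*(x - 1)*(x + 3)*(x^2 - 6*x + 5) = (x - 4)*(x - 1)^2*(x + 3)*(x - 5)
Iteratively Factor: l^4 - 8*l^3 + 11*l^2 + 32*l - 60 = (l + 2)*(l^3 - 10*l^2 + 31*l - 30) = (l - 3)*(l + 2)*(l^2 - 7*l + 10) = (l - 5)*(l - 3)*(l + 2)*(l - 2)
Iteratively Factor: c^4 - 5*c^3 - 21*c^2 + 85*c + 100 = (c - 5)*(c^3 - 21*c - 20) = (c - 5)*(c + 4)*(c^2 - 4*c - 5) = (c - 5)*(c + 1)*(c + 4)*(c - 5)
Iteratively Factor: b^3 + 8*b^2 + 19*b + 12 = (b + 4)*(b^2 + 4*b + 3) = (b + 1)*(b + 4)*(b + 3)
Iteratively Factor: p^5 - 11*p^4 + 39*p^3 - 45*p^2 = (p)*(p^4 - 11*p^3 + 39*p^2 - 45*p) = p^2*(p^3 - 11*p^2 + 39*p - 45) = p^2*(p - 5)*(p^2 - 6*p + 9) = p^2*(p - 5)*(p - 3)*(p - 3)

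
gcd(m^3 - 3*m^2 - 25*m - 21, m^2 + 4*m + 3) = m^2 + 4*m + 3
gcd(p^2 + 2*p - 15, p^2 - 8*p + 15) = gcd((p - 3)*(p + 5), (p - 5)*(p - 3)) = p - 3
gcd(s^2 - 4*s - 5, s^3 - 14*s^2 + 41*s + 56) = s + 1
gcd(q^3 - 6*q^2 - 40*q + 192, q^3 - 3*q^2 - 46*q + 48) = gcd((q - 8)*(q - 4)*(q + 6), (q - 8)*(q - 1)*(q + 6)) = q^2 - 2*q - 48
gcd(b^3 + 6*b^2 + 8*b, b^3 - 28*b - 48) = b^2 + 6*b + 8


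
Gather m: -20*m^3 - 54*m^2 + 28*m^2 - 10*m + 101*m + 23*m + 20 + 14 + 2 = -20*m^3 - 26*m^2 + 114*m + 36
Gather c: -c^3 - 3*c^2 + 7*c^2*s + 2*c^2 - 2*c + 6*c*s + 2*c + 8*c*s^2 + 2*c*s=-c^3 + c^2*(7*s - 1) + c*(8*s^2 + 8*s)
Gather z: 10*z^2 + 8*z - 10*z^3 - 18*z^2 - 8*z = -10*z^3 - 8*z^2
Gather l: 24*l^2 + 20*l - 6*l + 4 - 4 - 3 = 24*l^2 + 14*l - 3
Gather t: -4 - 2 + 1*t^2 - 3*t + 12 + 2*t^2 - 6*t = 3*t^2 - 9*t + 6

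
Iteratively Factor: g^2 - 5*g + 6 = (g - 2)*(g - 3)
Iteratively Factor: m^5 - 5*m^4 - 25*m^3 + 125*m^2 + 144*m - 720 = (m + 4)*(m^4 - 9*m^3 + 11*m^2 + 81*m - 180) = (m - 5)*(m + 4)*(m^3 - 4*m^2 - 9*m + 36) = (m - 5)*(m - 4)*(m + 4)*(m^2 - 9) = (m - 5)*(m - 4)*(m + 3)*(m + 4)*(m - 3)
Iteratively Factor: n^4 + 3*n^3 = (n)*(n^3 + 3*n^2) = n^2*(n^2 + 3*n) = n^2*(n + 3)*(n)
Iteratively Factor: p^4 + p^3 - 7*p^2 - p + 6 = (p - 2)*(p^3 + 3*p^2 - p - 3) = (p - 2)*(p + 3)*(p^2 - 1) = (p - 2)*(p - 1)*(p + 3)*(p + 1)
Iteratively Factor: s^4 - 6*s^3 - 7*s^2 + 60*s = (s - 5)*(s^3 - s^2 - 12*s) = (s - 5)*(s + 3)*(s^2 - 4*s) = s*(s - 5)*(s + 3)*(s - 4)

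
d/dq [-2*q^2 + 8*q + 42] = 8 - 4*q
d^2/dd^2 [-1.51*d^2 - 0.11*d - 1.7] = -3.02000000000000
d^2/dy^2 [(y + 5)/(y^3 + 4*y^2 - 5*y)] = 2*(3*y^2 - 3*y + 1)/(y^3*(y^3 - 3*y^2 + 3*y - 1))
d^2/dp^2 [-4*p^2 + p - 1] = -8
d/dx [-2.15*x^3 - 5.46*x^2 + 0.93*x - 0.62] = -6.45*x^2 - 10.92*x + 0.93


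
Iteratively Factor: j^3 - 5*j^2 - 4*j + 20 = (j - 5)*(j^2 - 4) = (j - 5)*(j + 2)*(j - 2)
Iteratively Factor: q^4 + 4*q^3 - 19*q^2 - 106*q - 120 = (q + 4)*(q^3 - 19*q - 30) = (q + 2)*(q + 4)*(q^2 - 2*q - 15) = (q - 5)*(q + 2)*(q + 4)*(q + 3)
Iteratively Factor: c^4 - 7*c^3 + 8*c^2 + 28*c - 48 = (c - 3)*(c^3 - 4*c^2 - 4*c + 16) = (c - 3)*(c + 2)*(c^2 - 6*c + 8) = (c - 3)*(c - 2)*(c + 2)*(c - 4)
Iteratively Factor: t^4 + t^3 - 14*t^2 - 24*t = (t)*(t^3 + t^2 - 14*t - 24) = t*(t + 3)*(t^2 - 2*t - 8) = t*(t - 4)*(t + 3)*(t + 2)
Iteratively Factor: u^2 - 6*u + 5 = (u - 1)*(u - 5)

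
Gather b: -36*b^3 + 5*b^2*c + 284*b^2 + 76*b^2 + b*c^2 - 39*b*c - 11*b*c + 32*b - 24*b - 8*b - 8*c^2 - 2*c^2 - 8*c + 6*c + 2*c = -36*b^3 + b^2*(5*c + 360) + b*(c^2 - 50*c) - 10*c^2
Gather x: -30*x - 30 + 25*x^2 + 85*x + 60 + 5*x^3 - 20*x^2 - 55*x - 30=5*x^3 + 5*x^2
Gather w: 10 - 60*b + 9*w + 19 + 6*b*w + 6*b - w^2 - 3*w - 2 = -54*b - w^2 + w*(6*b + 6) + 27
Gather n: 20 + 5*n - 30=5*n - 10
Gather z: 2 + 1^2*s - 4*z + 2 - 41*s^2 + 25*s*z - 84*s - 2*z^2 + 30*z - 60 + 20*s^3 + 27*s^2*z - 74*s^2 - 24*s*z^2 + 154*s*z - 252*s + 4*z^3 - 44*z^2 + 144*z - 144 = 20*s^3 - 115*s^2 - 335*s + 4*z^3 + z^2*(-24*s - 46) + z*(27*s^2 + 179*s + 170) - 200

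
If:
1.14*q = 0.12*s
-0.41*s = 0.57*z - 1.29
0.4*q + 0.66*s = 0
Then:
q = 0.00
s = 0.00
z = 2.26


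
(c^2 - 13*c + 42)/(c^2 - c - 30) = (c - 7)/(c + 5)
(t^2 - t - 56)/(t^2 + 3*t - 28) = (t - 8)/(t - 4)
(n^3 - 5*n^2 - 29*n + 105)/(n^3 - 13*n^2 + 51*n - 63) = (n + 5)/(n - 3)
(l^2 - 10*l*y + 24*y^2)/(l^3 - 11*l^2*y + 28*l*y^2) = (-l + 6*y)/(l*(-l + 7*y))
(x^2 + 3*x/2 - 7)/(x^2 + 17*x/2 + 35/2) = (x - 2)/(x + 5)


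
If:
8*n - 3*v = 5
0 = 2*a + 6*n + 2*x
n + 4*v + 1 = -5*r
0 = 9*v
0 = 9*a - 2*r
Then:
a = -13/180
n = 5/8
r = -13/40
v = 0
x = -649/360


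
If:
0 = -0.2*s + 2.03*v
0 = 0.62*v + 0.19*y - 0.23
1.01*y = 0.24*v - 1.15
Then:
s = 6.81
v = 0.67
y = -0.98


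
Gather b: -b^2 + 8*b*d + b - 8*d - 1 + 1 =-b^2 + b*(8*d + 1) - 8*d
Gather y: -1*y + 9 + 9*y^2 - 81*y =9*y^2 - 82*y + 9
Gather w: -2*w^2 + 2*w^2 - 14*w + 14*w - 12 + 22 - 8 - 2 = 0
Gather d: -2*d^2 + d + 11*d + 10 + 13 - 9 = -2*d^2 + 12*d + 14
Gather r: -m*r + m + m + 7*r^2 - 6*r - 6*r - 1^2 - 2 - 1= 2*m + 7*r^2 + r*(-m - 12) - 4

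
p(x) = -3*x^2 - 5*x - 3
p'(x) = -6*x - 5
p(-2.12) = -5.88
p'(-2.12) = 7.72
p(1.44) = -16.42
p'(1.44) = -13.64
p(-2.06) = -5.43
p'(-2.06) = 7.36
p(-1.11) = -1.15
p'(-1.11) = 1.66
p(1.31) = -14.70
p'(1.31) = -12.86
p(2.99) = -44.77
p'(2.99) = -22.94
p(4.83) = -97.14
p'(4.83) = -33.98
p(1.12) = -12.36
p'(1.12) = -11.72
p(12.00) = -495.00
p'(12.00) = -77.00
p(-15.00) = -603.00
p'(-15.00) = 85.00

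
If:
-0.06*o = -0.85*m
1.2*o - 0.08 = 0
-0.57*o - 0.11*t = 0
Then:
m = 0.00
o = 0.07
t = -0.35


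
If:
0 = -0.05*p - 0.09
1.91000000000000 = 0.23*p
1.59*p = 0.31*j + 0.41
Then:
No Solution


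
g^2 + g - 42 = (g - 6)*(g + 7)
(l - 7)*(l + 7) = l^2 - 49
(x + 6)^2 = x^2 + 12*x + 36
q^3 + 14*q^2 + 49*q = q*(q + 7)^2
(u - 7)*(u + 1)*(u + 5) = u^3 - u^2 - 37*u - 35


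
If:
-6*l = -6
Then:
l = 1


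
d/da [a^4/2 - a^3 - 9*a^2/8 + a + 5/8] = 2*a^3 - 3*a^2 - 9*a/4 + 1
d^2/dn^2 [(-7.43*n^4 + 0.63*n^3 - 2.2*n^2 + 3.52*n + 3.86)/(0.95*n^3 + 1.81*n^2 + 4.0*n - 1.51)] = (1.4210854715202e-14*n^8 - 5.6843418860808e-14*n^7 + 1.64758399999982*n^6 - 382.01241*n^5 - 452.313942*n^4 + 831.82037*n^3 - 37.72608*n^2 + 267.24327*n + 177.108692)/(0.857375*n^9 + 4.900575*n^8 + 20.166885*n^7 + 43.109416*n^6 + 69.33453*n^5 + 37.611267*n^4 + 4.90388499999999*n^3 - 60.099057*n^2 + 27.3612*n - 3.442951)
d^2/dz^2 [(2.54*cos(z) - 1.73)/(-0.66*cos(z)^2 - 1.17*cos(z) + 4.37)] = (-0.0974397026555135*(1 - cos(z)^2)^2 + 0.0216670536585361*cos(z)^5 + 0.738955873154999*cos(z)^3 - 0.289241195859904*cos(z)^2 + 0.0728689077102428*cos(z) - 0.123021428591991)/(0.177897574123989*cos(z)^2 + 0.315363881401617*cos(z) - 1.17789757412399)^3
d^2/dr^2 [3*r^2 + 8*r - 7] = 6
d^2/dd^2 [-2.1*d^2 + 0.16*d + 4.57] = -4.20000000000000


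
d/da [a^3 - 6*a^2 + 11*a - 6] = 3*a^2 - 12*a + 11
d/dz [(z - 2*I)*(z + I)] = 2*z - I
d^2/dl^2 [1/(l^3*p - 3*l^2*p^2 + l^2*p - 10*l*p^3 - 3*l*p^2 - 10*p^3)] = 2*((-3*l + 3*p - 1)*(-l^3 + 3*l^2*p - l^2 + 10*l*p^2 + 3*l*p + 10*p^2) - (-3*l^2 + 6*l*p - 2*l + 10*p^2 + 3*p)^2)/(p*(-l^3 + 3*l^2*p - l^2 + 10*l*p^2 + 3*l*p + 10*p^2)^3)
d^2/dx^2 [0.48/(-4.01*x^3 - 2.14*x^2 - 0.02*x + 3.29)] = ((11.5488*x + 2.0544)*(4.01*x^3 + 2.14*x^2 + 0.02*x - 3.29) - 0.48*(12.03*x^2 + 4.28*x + 0.02)*(24.06*x^2 + 8.56*x + 0.04))/(4.01*x^3 + 2.14*x^2 + 0.02*x - 3.29)^3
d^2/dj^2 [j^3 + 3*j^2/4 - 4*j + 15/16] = 6*j + 3/2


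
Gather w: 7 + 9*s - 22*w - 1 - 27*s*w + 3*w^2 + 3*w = 9*s + 3*w^2 + w*(-27*s - 19) + 6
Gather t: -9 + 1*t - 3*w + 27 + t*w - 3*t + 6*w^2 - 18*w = t*(w - 2) + 6*w^2 - 21*w + 18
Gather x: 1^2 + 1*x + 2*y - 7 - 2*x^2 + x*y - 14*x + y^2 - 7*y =-2*x^2 + x*(y - 13) + y^2 - 5*y - 6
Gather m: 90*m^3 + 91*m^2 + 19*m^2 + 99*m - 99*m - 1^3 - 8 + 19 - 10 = 90*m^3 + 110*m^2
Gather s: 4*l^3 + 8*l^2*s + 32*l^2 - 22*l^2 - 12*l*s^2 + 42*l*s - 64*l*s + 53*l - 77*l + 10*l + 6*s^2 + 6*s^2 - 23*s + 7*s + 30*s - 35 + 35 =4*l^3 + 10*l^2 - 14*l + s^2*(12 - 12*l) + s*(8*l^2 - 22*l + 14)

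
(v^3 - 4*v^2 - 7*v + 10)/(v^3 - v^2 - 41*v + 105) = (v^2 + v - 2)/(v^2 + 4*v - 21)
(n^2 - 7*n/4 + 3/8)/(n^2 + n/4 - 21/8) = (4*n - 1)/(4*n + 7)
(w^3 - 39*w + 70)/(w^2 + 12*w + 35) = (w^2 - 7*w + 10)/(w + 5)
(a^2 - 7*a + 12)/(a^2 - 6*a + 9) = (a - 4)/(a - 3)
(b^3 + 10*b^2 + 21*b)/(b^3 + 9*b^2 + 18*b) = (b + 7)/(b + 6)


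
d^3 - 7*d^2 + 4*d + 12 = (d - 6)*(d - 2)*(d + 1)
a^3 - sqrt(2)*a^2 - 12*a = a*(a - 3*sqrt(2))*(a + 2*sqrt(2))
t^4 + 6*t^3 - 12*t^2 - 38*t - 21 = (t - 3)*(t + 1)^2*(t + 7)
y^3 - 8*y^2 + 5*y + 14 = (y - 7)*(y - 2)*(y + 1)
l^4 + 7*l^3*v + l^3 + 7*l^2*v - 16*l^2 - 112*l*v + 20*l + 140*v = (l - 2)^2*(l + 5)*(l + 7*v)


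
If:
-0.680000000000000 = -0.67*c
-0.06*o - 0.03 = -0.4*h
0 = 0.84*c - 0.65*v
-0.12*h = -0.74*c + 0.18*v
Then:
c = 1.01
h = 4.29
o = 28.11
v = 1.31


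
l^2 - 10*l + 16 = (l - 8)*(l - 2)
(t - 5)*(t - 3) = t^2 - 8*t + 15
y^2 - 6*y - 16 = (y - 8)*(y + 2)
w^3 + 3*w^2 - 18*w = w*(w - 3)*(w + 6)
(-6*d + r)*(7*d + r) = -42*d^2 + d*r + r^2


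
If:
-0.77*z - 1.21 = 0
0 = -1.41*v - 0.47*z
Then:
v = 0.52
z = -1.57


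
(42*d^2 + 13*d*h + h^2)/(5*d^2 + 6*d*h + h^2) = (42*d^2 + 13*d*h + h^2)/(5*d^2 + 6*d*h + h^2)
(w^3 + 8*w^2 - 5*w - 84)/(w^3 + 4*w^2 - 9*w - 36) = (w + 7)/(w + 3)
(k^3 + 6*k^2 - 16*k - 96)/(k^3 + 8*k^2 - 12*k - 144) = (k + 4)/(k + 6)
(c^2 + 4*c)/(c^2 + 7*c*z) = (c + 4)/(c + 7*z)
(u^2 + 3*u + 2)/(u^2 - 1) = (u + 2)/(u - 1)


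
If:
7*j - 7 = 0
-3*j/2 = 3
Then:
No Solution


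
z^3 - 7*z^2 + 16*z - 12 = (z - 3)*(z - 2)^2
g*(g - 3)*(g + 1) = g^3 - 2*g^2 - 3*g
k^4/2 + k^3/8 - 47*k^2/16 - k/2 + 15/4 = (k/2 + 1)*(k - 2)*(k - 5/4)*(k + 3/2)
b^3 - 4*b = b*(b - 2)*(b + 2)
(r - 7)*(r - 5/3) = r^2 - 26*r/3 + 35/3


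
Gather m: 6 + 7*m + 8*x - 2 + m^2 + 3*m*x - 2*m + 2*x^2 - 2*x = m^2 + m*(3*x + 5) + 2*x^2 + 6*x + 4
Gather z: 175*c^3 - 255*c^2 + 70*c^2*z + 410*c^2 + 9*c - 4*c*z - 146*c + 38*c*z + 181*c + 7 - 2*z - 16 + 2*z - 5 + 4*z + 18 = 175*c^3 + 155*c^2 + 44*c + z*(70*c^2 + 34*c + 4) + 4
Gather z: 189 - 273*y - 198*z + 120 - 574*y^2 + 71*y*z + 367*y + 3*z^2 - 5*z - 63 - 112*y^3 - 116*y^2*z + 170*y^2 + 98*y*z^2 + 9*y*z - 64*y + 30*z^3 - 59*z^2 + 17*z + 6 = -112*y^3 - 404*y^2 + 30*y + 30*z^3 + z^2*(98*y - 56) + z*(-116*y^2 + 80*y - 186) + 252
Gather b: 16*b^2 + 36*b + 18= 16*b^2 + 36*b + 18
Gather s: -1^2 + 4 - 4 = -1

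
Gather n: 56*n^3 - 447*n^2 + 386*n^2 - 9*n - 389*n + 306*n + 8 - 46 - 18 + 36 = 56*n^3 - 61*n^2 - 92*n - 20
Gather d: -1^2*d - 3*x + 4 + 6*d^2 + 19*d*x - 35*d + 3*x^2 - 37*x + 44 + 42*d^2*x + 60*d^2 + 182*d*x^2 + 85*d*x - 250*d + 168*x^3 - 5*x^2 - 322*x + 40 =d^2*(42*x + 66) + d*(182*x^2 + 104*x - 286) + 168*x^3 - 2*x^2 - 362*x + 88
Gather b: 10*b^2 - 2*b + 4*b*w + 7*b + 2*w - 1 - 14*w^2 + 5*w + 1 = 10*b^2 + b*(4*w + 5) - 14*w^2 + 7*w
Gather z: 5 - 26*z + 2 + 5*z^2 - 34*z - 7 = 5*z^2 - 60*z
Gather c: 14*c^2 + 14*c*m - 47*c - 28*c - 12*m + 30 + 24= 14*c^2 + c*(14*m - 75) - 12*m + 54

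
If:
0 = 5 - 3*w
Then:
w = 5/3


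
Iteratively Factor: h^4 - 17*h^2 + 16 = (h - 4)*(h^3 + 4*h^2 - h - 4) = (h - 4)*(h + 4)*(h^2 - 1) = (h - 4)*(h - 1)*(h + 4)*(h + 1)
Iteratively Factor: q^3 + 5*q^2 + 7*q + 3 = (q + 1)*(q^2 + 4*q + 3) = (q + 1)^2*(q + 3)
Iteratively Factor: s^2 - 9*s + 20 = (s - 5)*(s - 4)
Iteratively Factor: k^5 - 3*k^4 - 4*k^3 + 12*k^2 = (k)*(k^4 - 3*k^3 - 4*k^2 + 12*k) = k*(k - 3)*(k^3 - 4*k) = k^2*(k - 3)*(k^2 - 4) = k^2*(k - 3)*(k + 2)*(k - 2)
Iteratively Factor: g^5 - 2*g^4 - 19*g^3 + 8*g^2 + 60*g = (g - 2)*(g^4 - 19*g^2 - 30*g) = g*(g - 2)*(g^3 - 19*g - 30) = g*(g - 2)*(g + 3)*(g^2 - 3*g - 10) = g*(g - 2)*(g + 2)*(g + 3)*(g - 5)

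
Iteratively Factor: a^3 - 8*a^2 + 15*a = (a)*(a^2 - 8*a + 15) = a*(a - 3)*(a - 5)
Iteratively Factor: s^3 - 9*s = (s - 3)*(s^2 + 3*s) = s*(s - 3)*(s + 3)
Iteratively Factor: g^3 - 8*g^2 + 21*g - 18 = (g - 3)*(g^2 - 5*g + 6) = (g - 3)*(g - 2)*(g - 3)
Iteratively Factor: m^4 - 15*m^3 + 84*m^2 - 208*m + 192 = (m - 4)*(m^3 - 11*m^2 + 40*m - 48) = (m - 4)*(m - 3)*(m^2 - 8*m + 16) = (m - 4)^2*(m - 3)*(m - 4)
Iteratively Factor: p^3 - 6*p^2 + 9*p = (p - 3)*(p^2 - 3*p) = (p - 3)^2*(p)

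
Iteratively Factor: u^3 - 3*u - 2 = (u - 2)*(u^2 + 2*u + 1) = (u - 2)*(u + 1)*(u + 1)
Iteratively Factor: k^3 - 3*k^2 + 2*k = (k)*(k^2 - 3*k + 2) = k*(k - 2)*(k - 1)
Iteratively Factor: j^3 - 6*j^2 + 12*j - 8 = (j - 2)*(j^2 - 4*j + 4) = (j - 2)^2*(j - 2)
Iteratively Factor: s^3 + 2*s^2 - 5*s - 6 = (s + 1)*(s^2 + s - 6) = (s + 1)*(s + 3)*(s - 2)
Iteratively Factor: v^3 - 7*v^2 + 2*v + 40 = (v - 4)*(v^2 - 3*v - 10) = (v - 5)*(v - 4)*(v + 2)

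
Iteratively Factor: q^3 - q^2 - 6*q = (q - 3)*(q^2 + 2*q) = (q - 3)*(q + 2)*(q)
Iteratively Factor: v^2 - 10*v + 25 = (v - 5)*(v - 5)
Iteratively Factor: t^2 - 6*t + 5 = (t - 1)*(t - 5)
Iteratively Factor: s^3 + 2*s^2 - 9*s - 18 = (s + 3)*(s^2 - s - 6) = (s + 2)*(s + 3)*(s - 3)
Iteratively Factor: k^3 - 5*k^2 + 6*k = (k - 2)*(k^2 - 3*k) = (k - 3)*(k - 2)*(k)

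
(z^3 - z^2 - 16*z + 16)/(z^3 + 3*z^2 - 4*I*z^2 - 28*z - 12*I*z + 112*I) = (z^2 + 3*z - 4)/(z^2 + z*(7 - 4*I) - 28*I)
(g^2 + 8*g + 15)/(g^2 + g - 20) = (g + 3)/(g - 4)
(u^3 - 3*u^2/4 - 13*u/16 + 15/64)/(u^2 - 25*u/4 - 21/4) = (16*u^2 - 24*u + 5)/(16*(u - 7))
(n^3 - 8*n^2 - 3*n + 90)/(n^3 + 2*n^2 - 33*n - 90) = (n - 5)/(n + 5)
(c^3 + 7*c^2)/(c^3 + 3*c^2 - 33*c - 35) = c^2/(c^2 - 4*c - 5)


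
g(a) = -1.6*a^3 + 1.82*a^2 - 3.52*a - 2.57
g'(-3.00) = -57.64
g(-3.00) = 67.57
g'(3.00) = -35.80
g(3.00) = -39.95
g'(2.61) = -26.72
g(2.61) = -27.81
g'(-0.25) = -4.73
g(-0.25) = -1.55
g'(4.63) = -89.56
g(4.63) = -138.66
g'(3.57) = -51.70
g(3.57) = -64.74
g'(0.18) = -3.02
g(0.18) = -3.15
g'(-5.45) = -165.93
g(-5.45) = 329.68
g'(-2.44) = -40.98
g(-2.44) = 40.10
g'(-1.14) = -13.91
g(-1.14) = 6.18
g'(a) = -4.8*a^2 + 3.64*a - 3.52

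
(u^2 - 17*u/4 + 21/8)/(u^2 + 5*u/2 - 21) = (u - 3/4)/(u + 6)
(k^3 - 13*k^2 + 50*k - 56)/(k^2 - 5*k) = (k^3 - 13*k^2 + 50*k - 56)/(k*(k - 5))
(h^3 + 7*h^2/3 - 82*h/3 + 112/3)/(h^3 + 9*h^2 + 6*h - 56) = (h - 8/3)/(h + 4)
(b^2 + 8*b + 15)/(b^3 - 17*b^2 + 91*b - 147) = (b^2 + 8*b + 15)/(b^3 - 17*b^2 + 91*b - 147)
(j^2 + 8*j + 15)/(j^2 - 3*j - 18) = (j + 5)/(j - 6)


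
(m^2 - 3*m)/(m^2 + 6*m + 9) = m*(m - 3)/(m^2 + 6*m + 9)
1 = 1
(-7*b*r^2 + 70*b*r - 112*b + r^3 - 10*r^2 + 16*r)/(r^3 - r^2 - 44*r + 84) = (-7*b*r + 56*b + r^2 - 8*r)/(r^2 + r - 42)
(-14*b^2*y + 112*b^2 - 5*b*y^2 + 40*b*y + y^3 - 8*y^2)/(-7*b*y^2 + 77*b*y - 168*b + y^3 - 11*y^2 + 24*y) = (2*b + y)/(y - 3)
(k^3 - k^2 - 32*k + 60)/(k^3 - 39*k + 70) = (k + 6)/(k + 7)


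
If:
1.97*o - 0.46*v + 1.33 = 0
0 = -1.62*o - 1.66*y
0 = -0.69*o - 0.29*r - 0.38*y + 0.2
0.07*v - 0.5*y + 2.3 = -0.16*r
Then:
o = -4.27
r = 5.39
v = -15.40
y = 4.17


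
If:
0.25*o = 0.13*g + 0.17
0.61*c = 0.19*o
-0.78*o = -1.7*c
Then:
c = 0.00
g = -1.31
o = 0.00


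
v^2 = v^2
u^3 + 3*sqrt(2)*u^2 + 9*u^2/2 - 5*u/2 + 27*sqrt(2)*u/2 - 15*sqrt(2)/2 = (u - 1/2)*(u + 5)*(u + 3*sqrt(2))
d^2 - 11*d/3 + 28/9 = (d - 7/3)*(d - 4/3)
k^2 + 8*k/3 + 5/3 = (k + 1)*(k + 5/3)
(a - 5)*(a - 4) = a^2 - 9*a + 20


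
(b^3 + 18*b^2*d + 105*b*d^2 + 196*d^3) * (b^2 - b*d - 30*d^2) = b^5 + 17*b^4*d + 57*b^3*d^2 - 449*b^2*d^3 - 3346*b*d^4 - 5880*d^5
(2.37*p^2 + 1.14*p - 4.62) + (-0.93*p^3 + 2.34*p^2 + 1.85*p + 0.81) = -0.93*p^3 + 4.71*p^2 + 2.99*p - 3.81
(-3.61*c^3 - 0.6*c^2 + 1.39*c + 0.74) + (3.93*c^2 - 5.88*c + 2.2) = -3.61*c^3 + 3.33*c^2 - 4.49*c + 2.94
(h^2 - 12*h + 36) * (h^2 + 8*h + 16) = h^4 - 4*h^3 - 44*h^2 + 96*h + 576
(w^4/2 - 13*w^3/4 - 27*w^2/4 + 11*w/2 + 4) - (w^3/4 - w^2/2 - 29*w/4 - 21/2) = w^4/2 - 7*w^3/2 - 25*w^2/4 + 51*w/4 + 29/2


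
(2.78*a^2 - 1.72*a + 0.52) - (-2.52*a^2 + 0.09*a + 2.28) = 5.3*a^2 - 1.81*a - 1.76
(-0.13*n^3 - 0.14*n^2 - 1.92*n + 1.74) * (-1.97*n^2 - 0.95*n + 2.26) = 0.2561*n^5 + 0.3993*n^4 + 3.6216*n^3 - 1.9202*n^2 - 5.9922*n + 3.9324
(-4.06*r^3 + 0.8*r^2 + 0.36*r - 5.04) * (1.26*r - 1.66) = -5.1156*r^4 + 7.7476*r^3 - 0.8744*r^2 - 6.948*r + 8.3664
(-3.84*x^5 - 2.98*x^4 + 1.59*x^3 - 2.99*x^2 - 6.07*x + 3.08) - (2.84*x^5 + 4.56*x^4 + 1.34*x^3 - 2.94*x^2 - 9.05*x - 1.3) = -6.68*x^5 - 7.54*x^4 + 0.25*x^3 - 0.0500000000000003*x^2 + 2.98*x + 4.38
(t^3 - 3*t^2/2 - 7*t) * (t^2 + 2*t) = t^5 + t^4/2 - 10*t^3 - 14*t^2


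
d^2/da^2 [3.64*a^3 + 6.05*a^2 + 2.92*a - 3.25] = 21.84*a + 12.1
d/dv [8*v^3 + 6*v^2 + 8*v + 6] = 24*v^2 + 12*v + 8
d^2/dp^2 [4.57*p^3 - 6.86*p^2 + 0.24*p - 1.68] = 27.42*p - 13.72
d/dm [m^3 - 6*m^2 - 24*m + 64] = 3*m^2 - 12*m - 24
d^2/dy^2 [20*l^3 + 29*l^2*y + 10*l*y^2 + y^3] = 20*l + 6*y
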